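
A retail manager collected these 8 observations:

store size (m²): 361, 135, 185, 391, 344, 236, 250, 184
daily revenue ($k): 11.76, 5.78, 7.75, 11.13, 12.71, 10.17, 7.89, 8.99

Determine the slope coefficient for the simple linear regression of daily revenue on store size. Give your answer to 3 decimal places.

n = 8, Σx = 2086, Σy = 76.18, Σxy = 21210.26, Σx² = 606040
Sxx = Σx² − (Σx)²/n = 606040 − 543924.5 = 62115.5
Sxy = Σxy − (Σx)(Σy)/n = 21210.26 − 19863.935 = 1346.325
b = Sxy/Sxx = 1346.325/62115.5 = 0.021675

0.022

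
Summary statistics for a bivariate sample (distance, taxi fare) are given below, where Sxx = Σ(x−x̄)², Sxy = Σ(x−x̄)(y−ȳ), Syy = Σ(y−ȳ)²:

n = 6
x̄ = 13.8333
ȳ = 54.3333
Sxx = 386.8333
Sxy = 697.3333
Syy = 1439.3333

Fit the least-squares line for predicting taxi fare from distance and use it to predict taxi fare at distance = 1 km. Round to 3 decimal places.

31.199

b = Sxy/Sxx = 697.3333/386.8333 = 1.802671
a = ȳ − b·x̄ = 54.3333 − 1.802671·13.8333 = 29.396407
ŷ(1) = a + b·1 = 29.396407 + 1.802671·1 = 31.199078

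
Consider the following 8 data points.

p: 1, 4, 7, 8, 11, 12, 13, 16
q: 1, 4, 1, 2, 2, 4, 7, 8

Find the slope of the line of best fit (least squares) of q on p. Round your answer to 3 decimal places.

0.395

n = 8, Σx = 72, Σy = 29, Σxy = 329, Σx² = 820
Sxx = Σx² − (Σx)²/n = 820 − 648 = 172
Sxy = Σxy − (Σx)(Σy)/n = 329 − 261 = 68
b = Sxy/Sxx = 68/172 = 0.395349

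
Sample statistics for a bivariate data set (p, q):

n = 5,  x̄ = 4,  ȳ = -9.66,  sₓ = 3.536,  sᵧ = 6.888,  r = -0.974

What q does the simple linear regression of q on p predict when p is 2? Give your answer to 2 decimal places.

-5.87

b = r · sᵧ/sₓ = -0.974 · 6.888/3.536 = -1.897317
a = ȳ − b·x̄ = -9.66 − (-1.897317)·4 = -2.070733
ŷ(2) = a + b·2 = -2.070733 + (-1.897317)·2 = -5.865367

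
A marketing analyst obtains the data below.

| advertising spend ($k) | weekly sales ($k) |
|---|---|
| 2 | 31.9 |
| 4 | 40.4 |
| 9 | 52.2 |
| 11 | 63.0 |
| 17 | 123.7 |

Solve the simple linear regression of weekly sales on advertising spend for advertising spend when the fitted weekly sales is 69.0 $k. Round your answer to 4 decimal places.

9.7715

n = 5, Σx = 43, Σy = 311.2, Σxy = 3491.1, Σx² = 511
Sxx = Σx² − (Σx)²/n = 511 − 369.8 = 141.2
Sxy = Σxy − (Σx)(Σy)/n = 3491.1 − 2676.32 = 814.78
b = Sxy/Sxx = 814.78/141.2 = 5.770397
a = ȳ − b·x̄ = 62.24 − 5.770397·8.6 = 12.614589
Set a + b·x = 69.0: x = (69.0 − 12.614589) / 5.770397 = 9.771497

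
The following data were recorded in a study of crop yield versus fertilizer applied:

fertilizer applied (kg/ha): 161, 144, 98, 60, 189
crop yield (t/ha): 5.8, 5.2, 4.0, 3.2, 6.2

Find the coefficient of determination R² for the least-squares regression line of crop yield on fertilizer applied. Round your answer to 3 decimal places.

n = 5, Σx = 652, Σy = 24.4, Σxy = 3438.4, Σx² = 95582, Σy² = 125.36
Sxx = Σx² − (Σx)²/n = 95582 − 85020.8 = 10561.2
Sxy = Σxy − (Σx)(Σy)/n = 3438.4 − 3181.76 = 256.64
Syy = Σy² − (Σy)²/n = 125.36 − 119.072 = 6.288
R² = Sxy²/(Sxx·Syy) = (256.64)²/(10561.2·6.288) = 0.991797

0.992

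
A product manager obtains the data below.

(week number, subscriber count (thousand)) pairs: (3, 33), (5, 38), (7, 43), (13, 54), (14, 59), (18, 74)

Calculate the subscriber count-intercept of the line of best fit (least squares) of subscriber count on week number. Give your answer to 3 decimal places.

24.585

n = 6, Σx = 60, Σy = 301, Σxy = 3450, Σx² = 772
Sxx = Σx² − (Σx)²/n = 772 − 600 = 172
Sxy = Σxy − (Σx)(Σy)/n = 3450 − 3010 = 440
b = Sxy/Sxx = 440/172 = 2.558140
a = ȳ − b·x̄ = 50.166667 − 2.558140·10 = 24.585271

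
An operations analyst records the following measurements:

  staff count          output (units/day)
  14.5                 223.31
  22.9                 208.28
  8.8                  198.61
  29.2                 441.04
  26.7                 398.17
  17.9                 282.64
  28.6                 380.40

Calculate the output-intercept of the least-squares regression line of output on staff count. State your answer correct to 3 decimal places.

73.533

n = 7, Σx = 148.6, Σy = 2132.45, Σxy = 49203.578, Σx² = 3516
Sxx = Σx² − (Σx)²/n = 3516 − 3154.565714 = 361.434286
Sxy = Σxy − (Σx)(Σy)/n = 49203.578 − 45268.867143 = 3934.710857
b = Sxy/Sxx = 3934.710857/361.434286 = 10.886380
a = ȳ − b·x̄ = 304.635714 − 10.886380·21.228571 = 73.533426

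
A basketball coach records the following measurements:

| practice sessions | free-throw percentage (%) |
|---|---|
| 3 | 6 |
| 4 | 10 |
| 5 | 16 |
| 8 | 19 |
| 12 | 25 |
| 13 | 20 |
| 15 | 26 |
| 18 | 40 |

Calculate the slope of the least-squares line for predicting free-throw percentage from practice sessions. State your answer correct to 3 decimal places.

n = 8, Σx = 78, Σy = 162, Σxy = 1960, Σx² = 976
Sxx = Σx² − (Σx)²/n = 976 − 760.5 = 215.5
Sxy = Σxy − (Σx)(Σy)/n = 1960 − 1579.5 = 380.5
b = Sxy/Sxx = 380.5/215.5 = 1.765661

1.766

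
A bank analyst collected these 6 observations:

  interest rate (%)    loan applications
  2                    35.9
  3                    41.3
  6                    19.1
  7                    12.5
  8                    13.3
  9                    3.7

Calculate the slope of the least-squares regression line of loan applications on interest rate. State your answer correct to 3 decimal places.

-5.056

n = 6, Σx = 35, Σy = 125.8, Σxy = 537.5, Σx² = 243
Sxx = Σx² − (Σx)²/n = 243 − 204.166667 = 38.833333
Sxy = Σxy − (Σx)(Σy)/n = 537.5 − 733.833333 = -196.333333
b = Sxy/Sxx = -196.333333/38.833333 = -5.055794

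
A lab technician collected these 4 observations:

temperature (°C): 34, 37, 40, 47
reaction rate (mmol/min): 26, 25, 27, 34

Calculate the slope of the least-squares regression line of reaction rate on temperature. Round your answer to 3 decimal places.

n = 4, Σx = 158, Σy = 112, Σxy = 4487, Σx² = 6334
Sxx = Σx² − (Σx)²/n = 6334 − 6241 = 93
Sxy = Σxy − (Σx)(Σy)/n = 4487 − 4424 = 63
b = Sxy/Sxx = 63/93 = 0.677419

0.677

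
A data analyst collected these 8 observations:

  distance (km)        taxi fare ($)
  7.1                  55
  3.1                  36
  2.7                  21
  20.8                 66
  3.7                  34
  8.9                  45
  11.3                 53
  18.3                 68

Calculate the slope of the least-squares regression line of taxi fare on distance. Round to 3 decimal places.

n = 8, Σx = 75.9, Σy = 378, Σxy = 4301.2, Σx² = 1055.43
Sxx = Σx² − (Σx)²/n = 1055.43 − 720.10125 = 335.32875
Sxy = Σxy − (Σx)(Σy)/n = 4301.2 − 3586.275 = 714.925
b = Sxy/Sxx = 714.925/335.32875 = 2.132012

2.132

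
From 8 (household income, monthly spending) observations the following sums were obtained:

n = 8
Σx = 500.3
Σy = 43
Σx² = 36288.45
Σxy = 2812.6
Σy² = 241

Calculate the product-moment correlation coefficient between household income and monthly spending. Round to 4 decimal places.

0.5557

Sxx = Σx² − (Σx)²/n = 36288.45 − 31287.51125 = 5000.93875
Sxy = Σxy − (Σx)(Σy)/n = 2812.6 − 2689.1125 = 123.4875
Syy = Σy² − (Σy)²/n = 241 − 231.125 = 9.875
r = Sxy/√(Sxx·Syy) = 123.4875/√(49384.270156) = 123.4875/222.225719 = 0.555685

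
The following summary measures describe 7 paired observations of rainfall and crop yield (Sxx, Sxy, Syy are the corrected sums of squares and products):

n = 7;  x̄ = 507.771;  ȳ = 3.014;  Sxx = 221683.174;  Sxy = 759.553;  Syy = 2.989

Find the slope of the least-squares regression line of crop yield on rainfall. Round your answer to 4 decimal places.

0.0034

b = Sxy/Sxx = 759.553/221683.174 = 0.003426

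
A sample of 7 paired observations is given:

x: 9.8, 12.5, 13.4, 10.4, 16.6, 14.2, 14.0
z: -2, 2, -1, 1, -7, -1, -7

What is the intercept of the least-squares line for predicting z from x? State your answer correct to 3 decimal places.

10.212

n = 7, Σx = 90.9, Σy = -15, Σxy = -226, Σx² = 1213.21
Sxx = Σx² − (Σx)²/n = 1213.21 − 1180.401429 = 32.808571
Sxy = Σxy − (Σx)(Σy)/n = -226 − (-194.785714) = -31.214286
b = Sxy/Sxx = -31.214286/32.808571 = -0.951406
a = ȳ − b·x̄ = -2.142857 − (-0.951406)·12.985714 = 10.211835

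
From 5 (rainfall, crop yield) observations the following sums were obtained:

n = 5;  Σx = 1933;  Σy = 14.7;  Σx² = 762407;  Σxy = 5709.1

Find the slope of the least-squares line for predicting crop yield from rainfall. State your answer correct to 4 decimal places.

Sxx = Σx² − (Σx)²/n = 762407 − 747297.8 = 15109.2
Sxy = Σxy − (Σx)(Σy)/n = 5709.1 − 5683.02 = 26.08
b = Sxy/Sxx = 26.08/15109.2 = 0.001726

0.0017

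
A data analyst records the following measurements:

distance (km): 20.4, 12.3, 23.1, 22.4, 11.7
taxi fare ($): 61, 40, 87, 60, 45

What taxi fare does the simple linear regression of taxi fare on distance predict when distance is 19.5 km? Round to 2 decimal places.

62.90

n = 5, Σx = 89.9, Σy = 293, Σxy = 5616.6, Σx² = 1739.71
Sxx = Σx² − (Σx)²/n = 1739.71 − 1616.402 = 123.308
Sxy = Σxy − (Σx)(Σy)/n = 5616.6 − 5268.14 = 348.46
b = Sxy/Sxx = 348.46/123.308 = 2.825932
a = ȳ − b·x̄ = 58.6 − 2.825932·17.98 = 7.789746
ŷ(19.5) = a + b·19.5 = 7.789746 + 2.825932·19.5 = 62.895416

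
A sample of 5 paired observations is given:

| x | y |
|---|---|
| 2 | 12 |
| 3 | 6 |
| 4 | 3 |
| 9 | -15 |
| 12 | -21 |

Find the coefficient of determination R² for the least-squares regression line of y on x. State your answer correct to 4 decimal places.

n = 5, Σx = 30, Σy = -15, Σxy = -333, Σx² = 254, Σy² = 855
Sxx = Σx² − (Σx)²/n = 254 − 180 = 74
Sxy = Σxy − (Σx)(Σy)/n = -333 − (-90) = -243
Syy = Σy² − (Σy)²/n = 855 − 45 = 810
R² = Sxy²/(Sxx·Syy) = (-243)²/(74·810) = 0.985135

0.9851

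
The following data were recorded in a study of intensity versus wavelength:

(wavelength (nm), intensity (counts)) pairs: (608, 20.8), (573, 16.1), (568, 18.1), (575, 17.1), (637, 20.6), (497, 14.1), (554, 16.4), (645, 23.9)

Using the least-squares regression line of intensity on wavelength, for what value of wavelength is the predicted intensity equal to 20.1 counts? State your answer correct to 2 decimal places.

609.94

n = 8, Σx = 4657, Σy = 147.1, Σxy = 86616, Σx² = 2726961
Sxx = Σx² − (Σx)²/n = 2726961 − 2710956.125 = 16004.875
Sxy = Σxy − (Σx)(Σy)/n = 86616 − 85630.5875 = 985.4125
b = Sxy/Sxx = 985.4125/16004.875 = 0.061570
a = ȳ − b·x̄ = 18.3875 − 0.061570·582.125 = -17.453658
Set a + b·x = 20.1: x = (20.1 − (-17.453658)) / 0.061570 = 609.939086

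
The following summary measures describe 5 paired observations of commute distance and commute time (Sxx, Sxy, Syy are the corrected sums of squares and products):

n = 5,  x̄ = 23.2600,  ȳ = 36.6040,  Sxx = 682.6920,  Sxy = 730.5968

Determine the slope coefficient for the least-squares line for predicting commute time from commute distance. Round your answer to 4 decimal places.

1.0702

b = Sxy/Sxx = 730.5968/682.692 = 1.070170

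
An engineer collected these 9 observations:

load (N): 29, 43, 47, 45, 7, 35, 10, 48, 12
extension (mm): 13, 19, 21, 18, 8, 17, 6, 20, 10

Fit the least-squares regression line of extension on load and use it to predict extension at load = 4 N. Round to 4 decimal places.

n = 9, Σx = 276, Σy = 132, Σxy = 4782, Σx² = 10746
Sxx = Σx² − (Σx)²/n = 10746 − 8464 = 2282
Sxy = Σxy − (Σx)(Σy)/n = 4782 − 4048 = 734
b = Sxy/Sxx = 734/2282 = 0.321648
a = ȳ − b·x̄ = 14.666667 − 0.321648·30.666667 = 4.802805
ŷ(4) = a + b·4 = 4.802805 + 0.321648·4 = 6.089395

6.0894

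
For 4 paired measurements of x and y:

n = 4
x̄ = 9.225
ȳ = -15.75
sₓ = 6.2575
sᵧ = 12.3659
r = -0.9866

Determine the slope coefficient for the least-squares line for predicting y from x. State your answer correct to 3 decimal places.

b = r · sᵧ/sₓ = -0.9866 · 12.3659/6.2575 = -1.949692

-1.950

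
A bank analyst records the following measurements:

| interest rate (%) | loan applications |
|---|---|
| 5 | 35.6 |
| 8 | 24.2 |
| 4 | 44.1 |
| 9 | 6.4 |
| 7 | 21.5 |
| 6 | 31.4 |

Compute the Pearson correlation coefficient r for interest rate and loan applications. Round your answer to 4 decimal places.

-0.9547

n = 6, Σx = 39, Σy = 163.2, Σxy = 944.5, Σx² = 271, Σy² = 5286.98
Sxx = Σx² − (Σx)²/n = 271 − 253.5 = 17.5
Sxy = Σxy − (Σx)(Σy)/n = 944.5 − 1060.8 = -116.3
Syy = Σy² − (Σy)²/n = 5286.98 − 4439.04 = 847.94
r = Sxy/√(Sxx·Syy) = -116.3/√(14838.95) = -116.3/121.815229 = -0.954725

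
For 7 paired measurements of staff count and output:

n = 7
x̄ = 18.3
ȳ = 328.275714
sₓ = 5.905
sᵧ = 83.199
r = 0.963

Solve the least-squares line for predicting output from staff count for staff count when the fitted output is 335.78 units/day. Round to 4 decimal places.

b = r · sᵧ/sₓ = 0.963 · 83.199/5.905 = 13.568270
a = ȳ − b·x̄ = 328.275714 − 13.568270·18.3 = 79.976365
Set a + b·x = 335.78: x = (335.78 − 79.976365) / 13.568270 = 18.853076

18.8531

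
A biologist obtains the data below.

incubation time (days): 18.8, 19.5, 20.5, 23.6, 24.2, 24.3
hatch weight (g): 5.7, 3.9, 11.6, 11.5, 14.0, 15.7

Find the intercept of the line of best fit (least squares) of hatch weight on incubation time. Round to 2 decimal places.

-25.48

n = 6, Σx = 130.9, Σy = 62.4, Σxy = 1412.72, Σx² = 2887.03
Sxx = Σx² − (Σx)²/n = 2887.03 − 2855.801667 = 31.228333
Sxy = Σxy − (Σx)(Σy)/n = 1412.72 − 1361.36 = 51.36
b = Sxy/Sxx = 51.36/31.228333 = 1.644660
a = ȳ − b·x̄ = 10.4 − 1.644660·21.816667 = -25.481005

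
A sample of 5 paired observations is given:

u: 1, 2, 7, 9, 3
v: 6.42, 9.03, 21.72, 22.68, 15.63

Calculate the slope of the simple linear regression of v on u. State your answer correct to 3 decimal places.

n = 5, Σx = 22, Σy = 75.48, Σxy = 427.53, Σx² = 144
Sxx = Σx² − (Σx)²/n = 144 − 96.8 = 47.2
Sxy = Σxy − (Σx)(Σy)/n = 427.53 − 332.112 = 95.418
b = Sxy/Sxx = 95.418/47.2 = 2.021568

2.022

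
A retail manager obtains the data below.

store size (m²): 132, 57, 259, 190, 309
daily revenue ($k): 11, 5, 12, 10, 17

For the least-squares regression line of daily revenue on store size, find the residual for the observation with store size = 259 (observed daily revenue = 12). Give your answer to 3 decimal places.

n = 5, Σx = 947, Σy = 55, Σxy = 11998, Σx² = 219335
Sxx = Σx² − (Σx)²/n = 219335 − 179361.8 = 39973.2
Sxy = Σxy − (Σx)(Σy)/n = 11998 − 10417 = 1581
b = Sxy/Sxx = 1581/39973.2 = 0.039551
a = ȳ − b·x̄ = 11 − 0.039551·189.4 = 3.508946
ŷ(259) = 3.508946 + 0.039551·259 = 13.752784
residual = y − ŷ = 12 − 13.752784 = -1.752784

-1.753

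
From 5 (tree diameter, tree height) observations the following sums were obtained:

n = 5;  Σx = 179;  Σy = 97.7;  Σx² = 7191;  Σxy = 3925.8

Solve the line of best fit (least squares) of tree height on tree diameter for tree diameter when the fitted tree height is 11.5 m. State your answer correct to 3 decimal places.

21.100

Sxx = Σx² − (Σx)²/n = 7191 − 6408.2 = 782.8
Sxy = Σxy − (Σx)(Σy)/n = 3925.8 − 3497.66 = 428.14
b = Sxy/Sxx = 428.14/782.8 = 0.546934
a = ȳ − b·x̄ = 19.54 − 0.546934·35.8 = -0.040240
Set a + b·x = 11.5: x = (11.5 − (-0.040240)) / 0.546934 = 21.099874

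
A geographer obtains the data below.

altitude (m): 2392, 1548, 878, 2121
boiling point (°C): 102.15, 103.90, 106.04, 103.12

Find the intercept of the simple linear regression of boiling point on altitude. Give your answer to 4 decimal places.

108.0234

n = 4, Σx = 6939, Σy = 415.21, Σxy = 717000.64, Σx² = 13387493
Sxx = Σx² − (Σx)²/n = 13387493 − 12037430.25 = 1350062.75
Sxy = Σxy − (Σx)(Σy)/n = 717000.64 − 720285.5475 = -3284.9075
b = Sxy/Sxx = -3284.9075/1350062.75 = -0.002433
a = ȳ − b·x̄ = 103.8025 − (-0.002433)·1734.75 = 108.023410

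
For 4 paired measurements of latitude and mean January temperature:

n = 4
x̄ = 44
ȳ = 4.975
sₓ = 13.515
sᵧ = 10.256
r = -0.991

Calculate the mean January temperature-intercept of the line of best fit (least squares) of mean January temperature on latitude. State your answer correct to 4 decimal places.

b = r · sᵧ/sₓ = -0.991 · 10.256/13.515 = -0.752031
a = ȳ − b·x̄ = 4.975 − (-0.752031)·44 = 38.064354

38.0644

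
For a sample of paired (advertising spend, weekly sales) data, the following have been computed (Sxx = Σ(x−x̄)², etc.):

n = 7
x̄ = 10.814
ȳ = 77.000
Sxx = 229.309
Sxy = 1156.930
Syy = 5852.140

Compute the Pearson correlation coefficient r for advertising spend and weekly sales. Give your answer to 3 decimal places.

r = Sxy/√(Sxx·Syy) = 1156.93/√(1341948.37126) = 1156.93/1158.424953 = 0.998709

0.999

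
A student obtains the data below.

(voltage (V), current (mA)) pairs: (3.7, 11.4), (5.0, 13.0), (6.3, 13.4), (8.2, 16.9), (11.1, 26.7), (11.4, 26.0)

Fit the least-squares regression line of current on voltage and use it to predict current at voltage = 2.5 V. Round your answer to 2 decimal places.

7.31

n = 6, Σx = 45.7, Σy = 107.4, Σxy = 922.95, Σx² = 398.79
Sxx = Σx² − (Σx)²/n = 398.79 − 348.081667 = 50.708333
Sxy = Σxy − (Σx)(Σy)/n = 922.95 − 818.03 = 104.92
b = Sxy/Sxx = 104.92/50.708333 = 2.069088
a = ȳ − b·x̄ = 17.9 − 2.069088·7.616667 = 2.140447
ŷ(2.5) = a + b·2.5 = 2.140447 + 2.069088·2.5 = 7.313167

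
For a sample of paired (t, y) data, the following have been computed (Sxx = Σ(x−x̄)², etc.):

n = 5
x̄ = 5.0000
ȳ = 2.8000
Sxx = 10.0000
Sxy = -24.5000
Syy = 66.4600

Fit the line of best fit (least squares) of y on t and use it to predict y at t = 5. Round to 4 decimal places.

2.8000

b = Sxy/Sxx = -24.5/10 = -2.45
a = ȳ − b·x̄ = 2.8 − (-2.45)·5 = 15.05
ŷ(5) = a + b·5 = 15.05 + (-2.45)·5 = 2.8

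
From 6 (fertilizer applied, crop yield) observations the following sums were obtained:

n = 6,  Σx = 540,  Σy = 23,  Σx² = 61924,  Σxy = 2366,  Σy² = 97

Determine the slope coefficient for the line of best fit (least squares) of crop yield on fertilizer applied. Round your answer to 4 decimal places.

0.0222

Sxx = Σx² − (Σx)²/n = 61924 − 48600 = 13324
Sxy = Σxy − (Σx)(Σy)/n = 2366 − 2070 = 296
b = Sxy/Sxx = 296/13324 = 0.022216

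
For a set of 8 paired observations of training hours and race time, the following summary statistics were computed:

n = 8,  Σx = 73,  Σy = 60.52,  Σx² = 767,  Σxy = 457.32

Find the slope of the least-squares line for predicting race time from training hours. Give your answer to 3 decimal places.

-0.941

Sxx = Σx² − (Σx)²/n = 767 − 666.125 = 100.875
Sxy = Σxy − (Σx)(Σy)/n = 457.32 − 552.245 = -94.925
b = Sxy/Sxx = -94.925/100.875 = -0.941016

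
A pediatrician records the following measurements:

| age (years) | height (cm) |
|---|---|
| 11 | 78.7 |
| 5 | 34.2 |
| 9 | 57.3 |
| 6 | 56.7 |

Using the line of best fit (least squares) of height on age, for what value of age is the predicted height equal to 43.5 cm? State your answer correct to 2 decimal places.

5.51

n = 4, Σx = 31, Σy = 226.9, Σxy = 1892.6, Σx² = 263
Sxx = Σx² − (Σx)²/n = 263 − 240.25 = 22.75
Sxy = Σxy − (Σx)(Σy)/n = 1892.6 − 1758.475 = 134.125
b = Sxy/Sxx = 134.125/22.75 = 5.895604
a = ȳ − b·x̄ = 56.725 − 5.895604·7.75 = 11.034066
Set a + b·x = 43.5: x = (43.5 − 11.034066) / 5.895604 = 5.506803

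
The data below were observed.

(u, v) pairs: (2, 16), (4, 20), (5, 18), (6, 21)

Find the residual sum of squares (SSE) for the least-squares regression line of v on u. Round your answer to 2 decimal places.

n = 4, Σx = 17, Σy = 75, Σxy = 328, Σx² = 81, Σy² = 1421
Sxx = Σx² − (Σx)²/n = 81 − 72.25 = 8.75
Sxy = Σxy − (Σx)(Σy)/n = 328 − 318.75 = 9.25
Syy = Σy² − (Σy)²/n = 1421 − 1406.25 = 14.75
b = Sxy/Sxx = 9.25/8.75 = 1.057143
SSE = Syy − b·Sxy = 14.75 − 1.057143·9.25 = 4.971429

4.97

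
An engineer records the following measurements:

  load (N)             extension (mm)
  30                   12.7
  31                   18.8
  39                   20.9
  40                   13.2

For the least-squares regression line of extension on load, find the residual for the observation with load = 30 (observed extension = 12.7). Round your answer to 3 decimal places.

n = 4, Σx = 140, Σy = 65.6, Σxy = 2306.9, Σx² = 4982
Sxx = Σx² − (Σx)²/n = 4982 − 4900 = 82
Sxy = Σxy − (Σx)(Σy)/n = 2306.9 − 2296 = 10.9
b = Sxy/Sxx = 10.9/82 = 0.132927
a = ȳ − b·x̄ = 16.4 − 0.132927·35 = 11.747561
ŷ(30) = 11.747561 + 0.132927·30 = 15.735366
residual = y − ŷ = 12.7 − 15.735366 = -3.035366

-3.035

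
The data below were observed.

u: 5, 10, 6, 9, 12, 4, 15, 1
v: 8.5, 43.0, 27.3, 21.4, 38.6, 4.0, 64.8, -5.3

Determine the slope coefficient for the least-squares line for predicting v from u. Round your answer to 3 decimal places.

n = 8, Σx = 62, Σy = 202.3, Σxy = 2274.8, Σx² = 628
Sxx = Σx² − (Σx)²/n = 628 − 480.5 = 147.5
Sxy = Σxy − (Σx)(Σy)/n = 2274.8 − 1567.825 = 706.975
b = Sxy/Sxx = 706.975/147.5 = 4.793051

4.793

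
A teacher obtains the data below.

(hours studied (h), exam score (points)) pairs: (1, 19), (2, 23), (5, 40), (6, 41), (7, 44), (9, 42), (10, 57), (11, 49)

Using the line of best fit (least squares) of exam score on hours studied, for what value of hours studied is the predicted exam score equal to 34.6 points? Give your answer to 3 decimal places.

4.902

n = 8, Σx = 51, Σy = 315, Σxy = 2306, Σx² = 417
Sxx = Σx² − (Σx)²/n = 417 − 325.125 = 91.875
Sxy = Σxy − (Σx)(Σy)/n = 2306 − 2008.125 = 297.875
b = Sxy/Sxx = 297.875/91.875 = 3.242177
a = ȳ − b·x̄ = 39.375 − 3.242177·6.375 = 18.706122
Set a + b·x = 34.6: x = (34.6 − 18.706122) / 3.242177 = 4.902224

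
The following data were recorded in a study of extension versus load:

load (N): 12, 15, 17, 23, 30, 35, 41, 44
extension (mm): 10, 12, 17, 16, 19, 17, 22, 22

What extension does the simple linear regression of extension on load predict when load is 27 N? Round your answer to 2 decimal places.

16.84

n = 8, Σx = 217, Σy = 135, Σxy = 3992, Σx² = 6929
Sxx = Σx² − (Σx)²/n = 6929 − 5886.125 = 1042.875
Sxy = Σxy − (Σx)(Σy)/n = 3992 − 3661.875 = 330.125
b = Sxy/Sxx = 330.125/1042.875 = 0.316553
a = ȳ − b·x̄ = 16.875 − 0.316553·27.125 = 8.288505
ŷ(27) = a + b·27 = 8.288505 + 0.316553·27 = 16.835431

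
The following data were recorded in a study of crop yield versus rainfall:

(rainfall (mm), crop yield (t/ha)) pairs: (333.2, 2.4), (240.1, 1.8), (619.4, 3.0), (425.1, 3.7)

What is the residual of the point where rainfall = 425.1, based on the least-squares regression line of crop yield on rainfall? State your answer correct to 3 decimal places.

n = 4, Σx = 1617.8, Σy = 10.9, Σxy = 4662.93, Σx² = 733036.62
Sxx = Σx² − (Σx)²/n = 733036.62 − 654319.21 = 78717.41
Sxy = Σxy − (Σx)(Σy)/n = 4662.93 − 4408.505 = 254.425
b = Sxy/Sxx = 254.425/78717.41 = 0.003232
a = ȳ − b·x̄ = 2.725 − 0.003232·404.45 = 1.417765
ŷ(425.1) = 1.417765 + 0.003232·425.1 = 2.791744
residual = y − ŷ = 3.7 − 2.791744 = 0.908256

0.908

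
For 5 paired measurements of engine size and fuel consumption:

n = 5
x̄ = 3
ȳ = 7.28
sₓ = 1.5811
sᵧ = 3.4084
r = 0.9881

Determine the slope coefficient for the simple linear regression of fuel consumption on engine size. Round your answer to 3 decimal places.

b = r · sᵧ/sₓ = 0.9881 · 3.4084/1.5811 = 2.130061

2.130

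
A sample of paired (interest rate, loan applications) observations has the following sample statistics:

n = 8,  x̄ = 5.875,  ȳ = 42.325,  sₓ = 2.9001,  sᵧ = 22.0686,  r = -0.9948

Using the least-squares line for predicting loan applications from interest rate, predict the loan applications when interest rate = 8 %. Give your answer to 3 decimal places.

b = r · sᵧ/sₓ = -0.9948 · 22.0686/2.9001 = -7.570030
a = ȳ − b·x̄ = 42.325 − (-7.570030)·5.875 = 86.798925
ŷ(8) = a + b·8 = 86.798925 + (-7.570030)·8 = 26.238687

26.239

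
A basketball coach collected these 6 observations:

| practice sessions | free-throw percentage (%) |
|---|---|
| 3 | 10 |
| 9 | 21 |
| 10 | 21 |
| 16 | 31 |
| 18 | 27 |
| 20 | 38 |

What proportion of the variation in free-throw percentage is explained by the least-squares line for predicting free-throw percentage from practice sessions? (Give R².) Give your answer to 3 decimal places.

n = 6, Σx = 76, Σy = 148, Σxy = 2171, Σx² = 1170, Σy² = 4116
Sxx = Σx² − (Σx)²/n = 1170 − 962.666667 = 207.333333
Sxy = Σxy − (Σx)(Σy)/n = 2171 − 1874.666667 = 296.333333
Syy = Σy² − (Σy)²/n = 4116 − 3650.666667 = 465.333333
R² = Sxy²/(Sxx·Syy) = (296.333333)²/(207.333333·465.333333) = 0.910181

0.910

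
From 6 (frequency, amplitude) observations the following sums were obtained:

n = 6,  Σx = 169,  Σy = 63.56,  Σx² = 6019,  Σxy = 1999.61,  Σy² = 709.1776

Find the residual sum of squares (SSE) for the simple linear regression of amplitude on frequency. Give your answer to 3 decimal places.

1.054

Sxx = Σx² − (Σx)²/n = 6019 − 4760.166667 = 1258.833333
Sxy = Σxy − (Σx)(Σy)/n = 1999.61 − 1790.273333 = 209.336667
Syy = Σy² − (Σy)²/n = 709.1776 − 673.312267 = 35.865333
b = Sxy/Sxx = 209.336667/1258.833333 = 0.166294
SSE = Syy − b·Sxy = 35.865333 − 0.166294·209.336667 = 1.053862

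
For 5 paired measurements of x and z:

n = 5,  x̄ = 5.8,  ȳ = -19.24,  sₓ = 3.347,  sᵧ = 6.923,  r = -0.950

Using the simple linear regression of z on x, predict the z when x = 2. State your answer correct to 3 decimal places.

-11.773

b = r · sᵧ/sₓ = -0.95 · 6.923/3.347 = -1.964999
a = ȳ − b·x̄ = -19.24 − (-1.964999)·5.8 = -7.843009
ŷ(2) = a + b·2 = -7.843009 + (-1.964999)·2 = -11.773006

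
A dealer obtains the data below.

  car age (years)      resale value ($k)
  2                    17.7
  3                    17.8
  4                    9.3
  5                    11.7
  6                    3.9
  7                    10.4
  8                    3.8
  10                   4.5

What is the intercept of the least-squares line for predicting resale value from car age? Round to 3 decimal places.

n = 8, Σx = 45, Σy = 79.1, Σxy = 356.1, Σx² = 303
Sxx = Σx² − (Σx)²/n = 303 − 253.125 = 49.875
Sxy = Σxy − (Σx)(Σy)/n = 356.1 − 444.9375 = -88.8375
b = Sxy/Sxx = -88.8375/49.875 = -1.781203
a = ȳ − b·x̄ = 9.8875 − (-1.781203)·5.625 = 19.906767

19.907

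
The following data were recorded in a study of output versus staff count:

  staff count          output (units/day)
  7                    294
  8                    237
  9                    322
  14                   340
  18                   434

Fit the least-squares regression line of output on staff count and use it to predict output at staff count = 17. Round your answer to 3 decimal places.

405.691

n = 5, Σx = 56, Σy = 1627, Σxy = 19424, Σx² = 714
Sxx = Σx² − (Σx)²/n = 714 − 627.2 = 86.8
Sxy = Σxy − (Σx)(Σy)/n = 19424 − 18222.4 = 1201.6
b = Sxy/Sxx = 1201.6/86.8 = 13.843318
a = ȳ − b·x̄ = 325.4 − 13.843318·11.2 = 170.354839
ŷ(17) = a + b·17 = 170.354839 + 13.843318·17 = 405.691244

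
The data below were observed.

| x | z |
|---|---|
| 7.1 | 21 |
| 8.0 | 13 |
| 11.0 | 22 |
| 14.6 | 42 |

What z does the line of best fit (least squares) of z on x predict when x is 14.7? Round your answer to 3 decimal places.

n = 4, Σx = 40.7, Σy = 98, Σxy = 1108.3, Σx² = 448.57
Sxx = Σx² − (Σx)²/n = 448.57 − 414.1225 = 34.4475
Sxy = Σxy − (Σx)(Σy)/n = 1108.3 − 997.15 = 111.15
b = Sxy/Sxx = 111.15/34.4475 = 3.226649
a = ȳ − b·x̄ = 24.5 − 3.226649·10.175 = -8.331156
ŷ(14.7) = a + b·14.7 = -8.331156 + 3.226649·14.7 = 39.100588

39.101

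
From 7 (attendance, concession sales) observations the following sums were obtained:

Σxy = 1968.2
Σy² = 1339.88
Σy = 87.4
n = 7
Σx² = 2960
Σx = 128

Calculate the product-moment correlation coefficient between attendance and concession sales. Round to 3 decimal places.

Sxx = Σx² − (Σx)²/n = 2960 − 2340.571429 = 619.428571
Sxy = Σxy − (Σx)(Σy)/n = 1968.2 − 1598.171429 = 370.028571
Syy = Σy² − (Σy)²/n = 1339.88 − 1091.251429 = 248.628571
r = Sxy/√(Sxx·Syy) = 370.028571/√(154007.640816) = 370.028571/392.438073 = 0.942897

0.943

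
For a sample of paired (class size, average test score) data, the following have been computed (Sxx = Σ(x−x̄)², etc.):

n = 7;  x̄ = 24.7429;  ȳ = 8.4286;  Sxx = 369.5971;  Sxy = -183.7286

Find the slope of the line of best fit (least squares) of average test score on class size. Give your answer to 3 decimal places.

-0.497

b = Sxy/Sxx = -183.7286/369.5971 = -0.497105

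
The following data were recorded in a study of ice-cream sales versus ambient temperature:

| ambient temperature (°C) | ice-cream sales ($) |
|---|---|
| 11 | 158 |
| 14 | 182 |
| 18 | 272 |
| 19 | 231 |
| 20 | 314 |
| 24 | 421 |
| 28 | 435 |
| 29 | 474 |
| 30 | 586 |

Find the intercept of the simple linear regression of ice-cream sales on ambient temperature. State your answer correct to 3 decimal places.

n = 9, Σx = 193, Σy = 3073, Σxy = 73461, Σx² = 4503
Sxx = Σx² − (Σx)²/n = 4503 − 4138.777778 = 364.222222
Sxy = Σxy − (Σx)(Σy)/n = 73461 − 65898.777778 = 7562.222222
b = Sxy/Sxx = 7562.222222/364.222222 = 20.762660
a = ȳ − b·x̄ = 341.444444 − 20.762660·21.444444 = -103.799268

-103.799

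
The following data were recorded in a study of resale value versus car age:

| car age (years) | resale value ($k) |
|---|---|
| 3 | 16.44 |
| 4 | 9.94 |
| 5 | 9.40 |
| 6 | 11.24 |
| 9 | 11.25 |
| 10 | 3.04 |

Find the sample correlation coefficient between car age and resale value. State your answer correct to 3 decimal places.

n = 6, Σx = 37, Σy = 61.31, Σxy = 335.17, Σx² = 267, Σy² = 719.5789
Sxx = Σx² − (Σx)²/n = 267 − 228.166667 = 38.833333
Sxy = Σxy − (Σx)(Σy)/n = 335.17 − 378.078333 = -42.908333
Syy = Σy² − (Σy)²/n = 719.5789 − 626.486017 = 93.092883
r = Sxy/√(Sxx·Syy) = -42.908333/√(3615.106969) = -42.908333/60.125760 = -0.713643

-0.714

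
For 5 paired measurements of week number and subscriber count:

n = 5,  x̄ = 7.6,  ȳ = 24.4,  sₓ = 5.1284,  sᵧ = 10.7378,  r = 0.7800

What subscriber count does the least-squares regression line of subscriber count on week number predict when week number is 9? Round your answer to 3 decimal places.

b = r · sᵧ/sₓ = 0.78 · 10.7378/5.1284 = 1.633157
a = ȳ − b·x̄ = 24.4 − 1.633157·7.6 = 11.988004
ŷ(9) = a + b·9 = 11.988004 + 1.633157·9 = 26.686420

26.686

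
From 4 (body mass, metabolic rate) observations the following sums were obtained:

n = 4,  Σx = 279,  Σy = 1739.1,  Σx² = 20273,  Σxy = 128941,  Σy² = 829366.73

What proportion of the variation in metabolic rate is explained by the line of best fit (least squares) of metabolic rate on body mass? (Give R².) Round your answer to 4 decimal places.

0.9801

Sxx = Σx² − (Σx)²/n = 20273 − 19460.25 = 812.75
Sxy = Σxy − (Σx)(Σy)/n = 128941 − 121302.225 = 7638.775
Syy = Σy² − (Σy)²/n = 829366.73 − 756117.2025 = 73249.5275
R² = Sxy²/(Sxx·Syy) = (7638.775)²/(812.75·73249.5275) = 0.980134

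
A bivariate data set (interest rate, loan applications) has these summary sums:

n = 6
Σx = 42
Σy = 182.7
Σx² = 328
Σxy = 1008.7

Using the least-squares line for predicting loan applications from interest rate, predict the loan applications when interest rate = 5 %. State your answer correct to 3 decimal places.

Sxx = Σx² − (Σx)²/n = 328 − 294 = 34
Sxy = Σxy − (Σx)(Σy)/n = 1008.7 − 1278.9 = -270.2
b = Sxy/Sxx = -270.2/34 = -7.947059
a = ȳ − b·x̄ = 30.45 − (-7.947059)·7 = 86.079412
ŷ(5) = a + b·5 = 86.079412 + (-7.947059)·5 = 46.344118

46.344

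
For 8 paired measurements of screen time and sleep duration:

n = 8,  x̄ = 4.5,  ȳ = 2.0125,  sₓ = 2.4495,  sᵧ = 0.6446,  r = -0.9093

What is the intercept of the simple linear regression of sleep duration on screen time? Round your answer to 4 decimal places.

b = r · sᵧ/sₓ = -0.9093 · 0.6446/2.4495 = -0.239288
a = ȳ − b·x̄ = 2.0125 − (-0.239288)·4.5 = 3.089294

3.0893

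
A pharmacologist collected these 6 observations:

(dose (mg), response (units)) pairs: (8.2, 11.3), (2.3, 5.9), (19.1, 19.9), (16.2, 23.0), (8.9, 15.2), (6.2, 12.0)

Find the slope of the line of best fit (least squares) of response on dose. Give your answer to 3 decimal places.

n = 6, Σx = 60.9, Σy = 87.3, Σxy = 1068.6, Σx² = 817.43
Sxx = Σx² − (Σx)²/n = 817.43 − 618.135 = 199.295
Sxy = Σxy − (Σx)(Σy)/n = 1068.6 − 886.095 = 182.505
b = Sxy/Sxx = 182.505/199.295 = 0.915753

0.916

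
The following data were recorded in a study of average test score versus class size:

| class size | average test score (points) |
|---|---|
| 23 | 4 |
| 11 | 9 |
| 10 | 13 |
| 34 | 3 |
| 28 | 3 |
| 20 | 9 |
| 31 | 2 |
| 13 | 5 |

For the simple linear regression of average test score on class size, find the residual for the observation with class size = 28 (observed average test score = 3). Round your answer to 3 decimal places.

-0.711

n = 8, Σx = 170, Σy = 48, Σxy = 814, Σx² = 4220
Sxx = Σx² − (Σx)²/n = 4220 − 3612.5 = 607.5
Sxy = Σxy − (Σx)(Σy)/n = 814 − 1020 = -206
b = Sxy/Sxx = -206/607.5 = -0.339095
a = ȳ − b·x̄ = 6 − (-0.339095)·21.25 = 13.205761
ŷ(28) = 13.205761 + (-0.339095)·28 = 3.711111
residual = y − ŷ = 3 − 3.711111 = -0.711111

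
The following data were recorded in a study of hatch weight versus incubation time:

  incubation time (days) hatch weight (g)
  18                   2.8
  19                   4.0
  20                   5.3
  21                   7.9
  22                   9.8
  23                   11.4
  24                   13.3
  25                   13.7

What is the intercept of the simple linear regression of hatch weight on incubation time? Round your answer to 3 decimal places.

n = 8, Σx = 172, Σy = 68.2, Σxy = 1537.8, Σx² = 3740
Sxx = Σx² − (Σx)²/n = 3740 − 3698 = 42
Sxy = Σxy − (Σx)(Σy)/n = 1537.8 − 1466.3 = 71.5
b = Sxy/Sxx = 71.5/42 = 1.702381
a = ȳ − b·x̄ = 8.525 − 1.702381·21.5 = -28.076190

-28.076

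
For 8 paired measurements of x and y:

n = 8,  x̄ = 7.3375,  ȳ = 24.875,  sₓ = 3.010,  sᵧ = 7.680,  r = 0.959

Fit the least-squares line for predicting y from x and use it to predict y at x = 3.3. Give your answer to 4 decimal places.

b = r · sᵧ/sₓ = 0.959 · 7.68/3.01 = 2.446884
a = ȳ − b·x̄ = 24.875 − 2.446884·7.3375 = 6.920991
ŷ(3.3) = a + b·3.3 = 6.920991 + 2.446884·3.3 = 14.995707

14.9957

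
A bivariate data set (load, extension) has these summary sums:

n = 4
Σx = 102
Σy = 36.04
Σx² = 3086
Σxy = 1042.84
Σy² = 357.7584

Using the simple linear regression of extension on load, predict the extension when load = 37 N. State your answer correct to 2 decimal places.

11.95

Sxx = Σx² − (Σx)²/n = 3086 − 2601 = 485
Sxy = Σxy − (Σx)(Σy)/n = 1042.84 − 919.02 = 123.82
b = Sxy/Sxx = 123.82/485 = 0.255299
a = ȳ − b·x̄ = 9.01 − 0.255299·25.5 = 2.499876
ŷ(37) = a + b·37 = 2.499876 + 0.255299·37 = 11.945938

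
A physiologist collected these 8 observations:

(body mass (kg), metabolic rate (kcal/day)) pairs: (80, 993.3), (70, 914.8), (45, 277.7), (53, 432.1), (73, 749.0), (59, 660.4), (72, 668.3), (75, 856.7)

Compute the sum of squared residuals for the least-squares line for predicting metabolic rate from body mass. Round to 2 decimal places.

57808.39

n = 8, Σx = 527, Σy = 5552.3, Σxy = 384908.5, Σx² = 35753, Σy² = 4265020.57
Sxx = Σx² − (Σx)²/n = 35753 − 34716.125 = 1036.875
Sxy = Σxy − (Σx)(Σy)/n = 384908.5 − 365757.7625 = 19150.7375
Syy = Σy² − (Σy)²/n = 4265020.57 − 3853504.41125 = 411516.15875
b = Sxy/Sxx = 19150.7375/1036.875 = 18.469668
SSE = Syy − b·Sxy = 411516.15875 − 18.469668·19150.7375 = 57808.386074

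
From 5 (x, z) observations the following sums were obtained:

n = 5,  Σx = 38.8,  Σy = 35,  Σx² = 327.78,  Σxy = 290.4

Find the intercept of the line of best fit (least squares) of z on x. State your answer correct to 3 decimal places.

Sxx = Σx² − (Σx)²/n = 327.78 − 301.088 = 26.692
Sxy = Σxy − (Σx)(Σy)/n = 290.4 − 271.6 = 18.8
b = Sxy/Sxx = 18.8/26.692 = 0.704331
a = ȳ − b·x̄ = 7 − 0.704331·7.76 = 1.534392

1.534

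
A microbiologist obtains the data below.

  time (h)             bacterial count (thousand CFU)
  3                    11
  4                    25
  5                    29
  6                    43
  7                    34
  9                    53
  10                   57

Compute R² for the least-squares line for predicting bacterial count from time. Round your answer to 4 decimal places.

n = 7, Σx = 44, Σy = 252, Σxy = 1821, Σx² = 316, Σy² = 10650
Sxx = Σx² − (Σx)²/n = 316 − 276.571429 = 39.428571
Sxy = Σxy − (Σx)(Σy)/n = 1821 − 1584 = 237
Syy = Σy² − (Σy)²/n = 10650 − 9072 = 1578
R² = Sxy²/(Sxx·Syy) = (237)²/(39.428571·1578) = 0.902773

0.9028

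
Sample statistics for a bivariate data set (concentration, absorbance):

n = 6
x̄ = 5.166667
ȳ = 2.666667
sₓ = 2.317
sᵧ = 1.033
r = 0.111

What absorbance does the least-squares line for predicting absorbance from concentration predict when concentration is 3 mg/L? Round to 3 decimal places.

2.559

b = r · sᵧ/sₓ = 0.111 · 1.033/2.317 = 0.049488
a = ȳ − b·x̄ = 2.666667 − 0.049488·5.166667 = 2.410981
ŷ(3) = a + b·3 = 2.410981 + 0.049488·3 = 2.559444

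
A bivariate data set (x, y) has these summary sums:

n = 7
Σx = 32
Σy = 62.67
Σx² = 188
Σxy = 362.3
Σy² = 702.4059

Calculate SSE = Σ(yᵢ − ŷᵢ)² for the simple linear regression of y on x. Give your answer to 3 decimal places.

3.561

Sxx = Σx² − (Σx)²/n = 188 − 146.285714 = 41.714286
Sxy = Σxy − (Σx)(Σy)/n = 362.3 − 286.491429 = 75.808571
Syy = Σy² − (Σy)²/n = 702.4059 − 561.075557 = 141.330343
b = Sxy/Sxx = 75.808571/41.714286 = 1.817329
SSE = Syy − b·Sxy = 141.330343 − 1.817329·75.808571 = 3.561245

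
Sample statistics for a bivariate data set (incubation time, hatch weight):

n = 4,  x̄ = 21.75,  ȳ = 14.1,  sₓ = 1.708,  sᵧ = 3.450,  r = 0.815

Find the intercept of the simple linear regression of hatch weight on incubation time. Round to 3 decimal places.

b = r · sᵧ/sₓ = 0.815 · 3.45/1.708 = 1.646224
a = ȳ − b·x̄ = 14.1 − 1.646224·21.75 = -21.705364

-21.705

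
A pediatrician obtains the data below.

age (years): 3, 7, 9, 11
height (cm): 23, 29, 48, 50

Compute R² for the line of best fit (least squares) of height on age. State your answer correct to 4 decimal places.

n = 4, Σx = 30, Σy = 150, Σxy = 1254, Σx² = 260, Σy² = 6174
Sxx = Σx² − (Σx)²/n = 260 − 225 = 35
Sxy = Σxy − (Σx)(Σy)/n = 1254 − 1125 = 129
Syy = Σy² − (Σy)²/n = 6174 − 5625 = 549
R² = Sxy²/(Sxx·Syy) = (129)²/(35·549) = 0.866042

0.8660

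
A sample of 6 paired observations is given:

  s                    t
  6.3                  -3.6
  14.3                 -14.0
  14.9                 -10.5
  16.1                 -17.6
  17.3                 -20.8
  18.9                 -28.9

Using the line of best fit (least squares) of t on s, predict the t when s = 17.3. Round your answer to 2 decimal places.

n = 6, Σx = 87.8, Σy = -95.4, Σxy = -1568.74, Σx² = 1381.9
Sxx = Σx² − (Σx)²/n = 1381.9 − 1284.806667 = 97.093333
Sxy = Σxy − (Σx)(Σy)/n = -1568.74 − (-1396.02) = -172.72
b = Sxy/Sxx = -172.72/97.093333 = -1.778907
a = ȳ − b·x̄ = -15.9 − (-1.778907)·14.633333 = 10.131338
ŷ(17.3) = a + b·17.3 = 10.131338 + (-1.778907)·17.3 = -20.643752

-20.64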